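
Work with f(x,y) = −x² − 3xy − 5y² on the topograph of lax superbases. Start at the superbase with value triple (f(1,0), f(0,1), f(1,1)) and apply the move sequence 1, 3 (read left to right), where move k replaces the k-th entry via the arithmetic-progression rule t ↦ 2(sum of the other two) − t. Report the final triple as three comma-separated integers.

start (-1,-5,-9) = (f(1,0),f(0,1),f(1,1))
replace slot 1: 2·((-5)+(-9)) − (-1) = -27 → (-27,-5,-9)
replace slot 3: 2·((-27)+(-5)) − (-9) = -55 → (-27,-5,-55)

-27,-5,-55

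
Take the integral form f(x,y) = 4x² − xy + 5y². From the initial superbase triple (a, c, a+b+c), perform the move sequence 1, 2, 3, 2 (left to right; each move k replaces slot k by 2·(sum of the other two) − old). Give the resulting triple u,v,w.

start (4,5,8) = (f(1,0),f(0,1),f(1,1))
replace slot 1: 2·(5+8) − 4 = 22 → (22,5,8)
replace slot 2: 2·(22+8) − 5 = 55 → (22,55,8)
replace slot 3: 2·(22+55) − 8 = 146 → (22,55,146)
replace slot 2: 2·(22+146) − 55 = 281 → (22,281,146)

22,281,146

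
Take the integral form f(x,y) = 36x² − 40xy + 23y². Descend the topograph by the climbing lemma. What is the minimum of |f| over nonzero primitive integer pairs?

translate: b→32 (≡-40 mod 72), so (36,-40,23)→(36,32,19)
flip: (36,32,19)→(19,-32,36)
translate: b→6 (≡-32 mod 38), so (19,-32,36)→(19,6,23)
reduced (well bottom): (19,6,23) with a≤c, −a<b≤a
well minimum = a = 19

19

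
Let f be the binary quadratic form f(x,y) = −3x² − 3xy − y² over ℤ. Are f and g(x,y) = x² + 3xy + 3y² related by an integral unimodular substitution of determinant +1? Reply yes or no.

D₁ = -3, D₂ = -3
f is negative-definite; reduce −f:
−f: flip: (3,3,1)→(1,-3,3)
−f: translate: b→1 (≡-3 mod 2), so (1,-3,3)→(1,1,1)
−f: reduced (well bottom): (1,1,1) with a≤c, −a<b≤a
flip sign back: reduced form of f is (-1,-1,-1)
g: translate: b→1 (≡3 mod 2), so (1,3,3)→(1,1,1)
g: reduced (well bottom): (1,1,1) with a≤c, −a<b≤a
reduced forms (-1, -1, -1) vs (1, 1, 1) ⇒ inequivalent

no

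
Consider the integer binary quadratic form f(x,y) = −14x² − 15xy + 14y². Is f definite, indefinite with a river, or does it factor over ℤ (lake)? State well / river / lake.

D = b²−4ac = (-15)² − 4·(-14)·14 = 1009
D > 0 non-square ⇒ indefinite ⇒ periodic river

river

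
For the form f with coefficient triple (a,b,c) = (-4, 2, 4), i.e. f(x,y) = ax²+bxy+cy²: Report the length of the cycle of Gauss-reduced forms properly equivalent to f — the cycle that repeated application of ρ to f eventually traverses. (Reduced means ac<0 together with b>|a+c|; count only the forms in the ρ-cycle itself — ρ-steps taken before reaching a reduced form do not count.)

D = 68, ⌊√D⌋ = 8
river: ρ → (4,6,-2)
river: ρ → (-2,6,4)
river: ρ → (4,2,-4)
river: ρ → (-4,6,2)
river: ρ → (2,6,-4)
river: ρ → (-4,2,4)
ρ-cycle length = 6 (tail of 0 descent steps not counted)

6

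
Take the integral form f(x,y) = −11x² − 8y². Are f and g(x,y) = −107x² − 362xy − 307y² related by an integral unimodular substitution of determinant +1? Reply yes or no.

D₁ = -352, D₂ = -352
f is negative-definite; reduce −f:
−f: flip: (11,0,8)→(8,0,11)
−f: reduced (well bottom): (8,0,11) with a≤c, −a<b≤a
flip sign back: reduced form of f is (-8,0,-11)
g is negative-definite; reduce −g:
−g: translate: b→-66 (≡362 mod 214), so (107,362,307)→(107,-66,11)
−g: flip: (107,-66,11)→(11,66,107)
−g: translate: b→0 (≡66 mod 22), so (11,66,107)→(11,0,8)
−g: flip: (11,0,8)→(8,0,11)
−g: reduced (well bottom): (8,0,11) with a≤c, −a<b≤a
flip sign back: reduced form of g is (-8,0,-11)
reduced forms (-8, 0, -11) vs (-8, 0, -11) ⇒ equivalent

yes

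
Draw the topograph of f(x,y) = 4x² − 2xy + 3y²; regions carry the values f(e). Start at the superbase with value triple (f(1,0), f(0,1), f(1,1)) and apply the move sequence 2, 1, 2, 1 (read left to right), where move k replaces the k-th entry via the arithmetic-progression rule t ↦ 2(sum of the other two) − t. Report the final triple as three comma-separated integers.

start (4,3,5) = (f(1,0),f(0,1),f(1,1))
replace slot 2: 2·(4+5) − 3 = 15 → (4,15,5)
replace slot 1: 2·(15+5) − 4 = 36 → (36,15,5)
replace slot 2: 2·(36+5) − 15 = 67 → (36,67,5)
replace slot 1: 2·(67+5) − 36 = 108 → (108,67,5)

108,67,5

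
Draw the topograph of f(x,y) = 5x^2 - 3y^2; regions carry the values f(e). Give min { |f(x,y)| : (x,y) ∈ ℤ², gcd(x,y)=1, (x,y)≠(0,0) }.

descent: ρ → (-3,6,2)  [lands on river]
river: ρ → (2,6,-3)
closes: descent 1, river 2
min |a| on river = 2

2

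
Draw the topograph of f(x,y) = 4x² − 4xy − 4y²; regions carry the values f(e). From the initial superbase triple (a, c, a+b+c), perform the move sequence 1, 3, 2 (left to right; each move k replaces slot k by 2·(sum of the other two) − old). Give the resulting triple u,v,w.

start (4,-4,-4) = (f(1,0),f(0,1),f(1,1))
replace slot 1: 2·((-4)+(-4)) − 4 = -20 → (-20,-4,-4)
replace slot 3: 2·((-20)+(-4)) − (-4) = -44 → (-20,-4,-44)
replace slot 2: 2·((-20)+(-44)) − (-4) = -124 → (-20,-124,-44)

-20,-124,-44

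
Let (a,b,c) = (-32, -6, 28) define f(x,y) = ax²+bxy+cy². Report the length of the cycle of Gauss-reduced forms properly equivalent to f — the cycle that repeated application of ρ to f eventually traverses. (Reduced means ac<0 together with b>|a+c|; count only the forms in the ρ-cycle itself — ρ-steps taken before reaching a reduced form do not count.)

D = 3620, ⌊√D⌋ = 60
descent: ρ → (28,6,-32)  [lands on river]
river: ρ → (-32,58,2)
river: ρ → (2,58,-32)
river: ρ → (-32,6,28)
river: ρ → (28,50,-10)
river: ρ → (-10,50,28)
ρ-cycle length = 6 (tail of 1 descent step not counted)

6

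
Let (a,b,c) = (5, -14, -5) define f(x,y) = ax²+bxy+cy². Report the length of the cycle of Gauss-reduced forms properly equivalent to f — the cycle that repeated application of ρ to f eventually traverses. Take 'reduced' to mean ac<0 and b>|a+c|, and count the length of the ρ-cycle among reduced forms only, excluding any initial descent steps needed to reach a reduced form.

D = 296, ⌊√D⌋ = 17
descent: ρ → (-5,14,5)  [lands on river]
river: ρ → (5,16,-2)
river: ρ → (-2,16,5)
river: ρ → (5,14,-5)
river: ρ → (-5,16,2)
river: ρ → (2,16,-5)
ρ-cycle length = 6 (tail of 1 descent step not counted)

6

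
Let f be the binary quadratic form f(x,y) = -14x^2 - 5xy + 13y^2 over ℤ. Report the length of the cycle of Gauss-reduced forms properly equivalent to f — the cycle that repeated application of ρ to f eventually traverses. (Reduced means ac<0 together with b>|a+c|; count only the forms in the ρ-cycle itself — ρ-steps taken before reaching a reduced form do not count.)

D = 753, ⌊√D⌋ = 27
descent: ρ → (13,5,-14)  [lands on river]
river: ρ → (-14,23,4)
river: ρ → (4,25,-8)
river: ρ → (-8,23,7)
river: ρ → (7,19,-14)
river: ρ → (-14,9,12)
river: ρ → (12,15,-11)
river: ρ → (-11,7,16)
river: ρ → (16,25,-2)
river: ρ → (-2,27,3)
river: ρ → (3,27,-2)
river: ρ → (-2,25,16)
river: ρ → (16,7,-11)
river: ρ → (-11,15,12)
river: ρ → (12,9,-14)
river: ρ → (-14,19,7)
river: ρ → (7,23,-8)
river: ρ → (-8,25,4)
river: ρ → (4,23,-14)
river: ρ → (-14,5,13)
river: ρ → (13,21,-6)
river: ρ → (-6,27,1)
river: ρ → (1,27,-6)
river: ρ → (-6,21,13)
ρ-cycle length = 24 (tail of 1 descent step not counted)

24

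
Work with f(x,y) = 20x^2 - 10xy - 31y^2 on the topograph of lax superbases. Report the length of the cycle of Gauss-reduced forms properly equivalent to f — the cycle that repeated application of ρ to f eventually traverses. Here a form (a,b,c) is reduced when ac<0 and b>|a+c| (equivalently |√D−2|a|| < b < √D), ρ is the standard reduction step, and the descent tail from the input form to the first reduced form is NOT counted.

D = 2580, ⌊√D⌋ = 50
descent: ρ → (-31,10,20)
descent: ρ → (20,30,-21)  [lands on river]
river: ρ → (-21,12,29)
river: ρ → (29,46,-4)
river: ρ → (-4,50,5)
river: ρ → (5,50,-4)
river: ρ → (-4,46,29)
river: ρ → (29,12,-21)
river: ρ → (-21,30,20)
river: ρ → (20,50,-1)
river: ρ → (-1,50,20)
ρ-cycle length = 10 (tail of 2 descent steps not counted)

10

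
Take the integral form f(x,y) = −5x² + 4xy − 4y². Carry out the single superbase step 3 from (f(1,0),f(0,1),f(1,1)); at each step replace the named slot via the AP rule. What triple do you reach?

start (-5,-4,-5) = (f(1,0),f(0,1),f(1,1))
replace slot 3: 2·((-5)+(-4)) − (-5) = -13 → (-5,-4,-13)

-5,-4,-13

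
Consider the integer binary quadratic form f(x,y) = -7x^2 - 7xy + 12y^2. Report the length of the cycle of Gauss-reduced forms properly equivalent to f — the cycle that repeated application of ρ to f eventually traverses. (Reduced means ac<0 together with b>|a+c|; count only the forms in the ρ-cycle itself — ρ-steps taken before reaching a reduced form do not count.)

D = 385, ⌊√D⌋ = 19
descent: ρ → (12,7,-7)  [lands on river]
river: ρ → (-7,7,12)
river: ρ → (12,17,-2)
river: ρ → (-2,19,3)
river: ρ → (3,17,-8)
river: ρ → (-8,15,5)
river: ρ → (5,15,-8)
river: ρ → (-8,17,3)
river: ρ → (3,19,-2)
river: ρ → (-2,17,12)
ρ-cycle length = 10 (tail of 1 descent step not counted)

10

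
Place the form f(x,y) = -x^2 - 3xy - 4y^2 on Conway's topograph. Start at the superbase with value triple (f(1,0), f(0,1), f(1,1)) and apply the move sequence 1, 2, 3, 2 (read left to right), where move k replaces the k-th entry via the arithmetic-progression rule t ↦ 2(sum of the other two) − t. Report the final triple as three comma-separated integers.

start (-1,-4,-8) = (f(1,0),f(0,1),f(1,1))
replace slot 1: 2·((-4)+(-8)) − (-1) = -23 → (-23,-4,-8)
replace slot 2: 2·((-23)+(-8)) − (-4) = -58 → (-23,-58,-8)
replace slot 3: 2·((-23)+(-58)) − (-8) = -154 → (-23,-58,-154)
replace slot 2: 2·((-23)+(-154)) − (-58) = -296 → (-23,-296,-154)

-23,-296,-154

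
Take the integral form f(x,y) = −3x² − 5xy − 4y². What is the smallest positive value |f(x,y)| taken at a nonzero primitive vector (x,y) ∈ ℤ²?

translate: b→-1 (≡5 mod 6), so (3,5,4)→(3,-1,2)
flip: (3,-1,2)→(2,1,3)
reduced (well bottom): (2,1,3) with a≤c, −a<b≤a
well minimum |f| = |-2| = 2 (negative-definite)

2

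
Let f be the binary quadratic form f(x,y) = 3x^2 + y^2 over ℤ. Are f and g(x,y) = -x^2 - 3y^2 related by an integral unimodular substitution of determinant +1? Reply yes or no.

D₁ = -12, D₂ = -12
f: flip: (3,0,1)→(1,0,3)
f: reduced (well bottom): (1,0,3) with a≤c, −a<b≤a
g is negative-definite; reduce −g:
−g: reduced (well bottom): (1,0,3) with a≤c, −a<b≤a
flip sign back: reduced form of g is (-1,0,-3)
reduced forms (1, 0, 3) vs (-1, 0, -3) ⇒ inequivalent

no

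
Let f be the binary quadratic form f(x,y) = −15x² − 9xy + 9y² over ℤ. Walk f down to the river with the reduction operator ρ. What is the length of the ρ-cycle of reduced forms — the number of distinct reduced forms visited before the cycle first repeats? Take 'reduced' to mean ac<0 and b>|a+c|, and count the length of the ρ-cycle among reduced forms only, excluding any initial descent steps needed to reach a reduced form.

D = 621, ⌊√D⌋ = 24
descent: ρ → (9,9,-15)  [lands on river]
river: ρ → (-15,21,3)
river: ρ → (3,21,-15)
river: ρ → (-15,9,9)
ρ-cycle length = 4 (tail of 1 descent step not counted)

4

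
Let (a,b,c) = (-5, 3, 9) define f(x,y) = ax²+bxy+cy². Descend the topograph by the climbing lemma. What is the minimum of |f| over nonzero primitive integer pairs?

descent: ρ → (9,-3,-5)
descent: ρ → (-5,13,1)  [lands on river]
river: ρ → (1,13,-5)
river: ρ → (-5,7,7)
river: ρ → (7,7,-5)
closes: descent 2, river 4
min |a| on river = 1

1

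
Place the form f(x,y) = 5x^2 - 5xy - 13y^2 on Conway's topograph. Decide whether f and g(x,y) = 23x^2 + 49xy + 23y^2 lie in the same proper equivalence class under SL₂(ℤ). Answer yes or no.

D₁ = 285, D₂ = 285
river cycle of f (length 2): (5, 15, -3), (-3, 15, 5)
river cycle of g (length 2): (-3, 15, 5), (5, 15, -3)
cycles coincide ⇒ equivalent

yes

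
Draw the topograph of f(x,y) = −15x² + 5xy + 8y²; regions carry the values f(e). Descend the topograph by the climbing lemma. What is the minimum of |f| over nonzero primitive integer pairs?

descent: ρ → (8,11,-12)  [lands on river]
river: ρ → (-12,13,7)
river: ρ → (7,15,-10)
river: ρ → (-10,5,12)
river: ρ → (12,19,-3)
river: ρ → (-3,17,18)
river: ρ → (18,19,-2)
river: ρ → (-2,21,8)
closes: descent 1, river 8
min |a| on river = 2

2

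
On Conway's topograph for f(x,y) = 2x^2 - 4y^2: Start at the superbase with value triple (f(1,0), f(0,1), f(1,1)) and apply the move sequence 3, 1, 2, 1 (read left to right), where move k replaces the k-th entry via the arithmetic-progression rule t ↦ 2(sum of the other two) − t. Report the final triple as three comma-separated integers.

start (2,-4,-2) = (f(1,0),f(0,1),f(1,1))
replace slot 3: 2·(2+(-4)) − (-2) = -2 → (2,-4,-2)
replace slot 1: 2·((-4)+(-2)) − 2 = -14 → (-14,-4,-2)
replace slot 2: 2·((-14)+(-2)) − (-4) = -28 → (-14,-28,-2)
replace slot 1: 2·((-28)+(-2)) − (-14) = -46 → (-46,-28,-2)

-46,-28,-2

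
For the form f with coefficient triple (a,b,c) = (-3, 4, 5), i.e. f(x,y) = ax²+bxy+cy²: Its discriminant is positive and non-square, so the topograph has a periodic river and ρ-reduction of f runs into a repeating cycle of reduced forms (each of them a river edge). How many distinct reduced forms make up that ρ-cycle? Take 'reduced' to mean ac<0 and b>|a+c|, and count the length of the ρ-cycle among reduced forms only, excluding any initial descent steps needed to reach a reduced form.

D = 76, ⌊√D⌋ = 8
river: ρ → (5,6,-2)
river: ρ → (-2,6,5)
river: ρ → (5,4,-3)
river: ρ → (-3,8,1)
river: ρ → (1,8,-3)
river: ρ → (-3,4,5)
ρ-cycle length = 6 (tail of 0 descent steps not counted)

6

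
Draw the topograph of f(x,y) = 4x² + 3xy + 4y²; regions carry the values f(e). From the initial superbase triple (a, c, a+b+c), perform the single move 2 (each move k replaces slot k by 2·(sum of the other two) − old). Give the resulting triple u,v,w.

start (4,4,11) = (f(1,0),f(0,1),f(1,1))
replace slot 2: 2·(4+11) − 4 = 26 → (4,26,11)

4,26,11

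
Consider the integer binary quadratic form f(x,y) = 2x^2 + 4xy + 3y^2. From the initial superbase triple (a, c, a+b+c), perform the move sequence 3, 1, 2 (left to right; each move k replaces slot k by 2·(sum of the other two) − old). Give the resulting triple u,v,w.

start (2,3,9) = (f(1,0),f(0,1),f(1,1))
replace slot 3: 2·(2+3) − 9 = 1 → (2,3,1)
replace slot 1: 2·(3+1) − 2 = 6 → (6,3,1)
replace slot 2: 2·(6+1) − 3 = 11 → (6,11,1)

6,11,1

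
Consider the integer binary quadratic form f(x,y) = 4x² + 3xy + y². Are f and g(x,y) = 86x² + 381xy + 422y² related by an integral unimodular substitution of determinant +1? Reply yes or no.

D₁ = -7, D₂ = -7
f: flip: (4,3,1)→(1,-3,4)
f: translate: b→1 (≡-3 mod 2), so (1,-3,4)→(1,1,2)
f: reduced (well bottom): (1,1,2) with a≤c, −a<b≤a
g: translate: b→37 (≡381 mod 172), so (86,381,422)→(86,37,4)
g: flip: (86,37,4)→(4,-37,86)
g: translate: b→3 (≡-37 mod 8), so (4,-37,86)→(4,3,1)
g: flip: (4,3,1)→(1,-3,4)
g: translate: b→1 (≡-3 mod 2), so (1,-3,4)→(1,1,2)
g: reduced (well bottom): (1,1,2) with a≤c, −a<b≤a
reduced forms (1, 1, 2) vs (1, 1, 2) ⇒ equivalent

yes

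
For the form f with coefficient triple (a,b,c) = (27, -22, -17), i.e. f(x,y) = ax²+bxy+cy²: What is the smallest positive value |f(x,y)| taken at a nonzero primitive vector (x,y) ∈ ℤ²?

descent: ρ → (-17,22,27)  [lands on river]
river: ρ → (27,32,-12)
river: ρ → (-12,40,15)
river: ρ → (15,20,-32)
river: ρ → (-32,44,3)
river: ρ → (3,46,-17)
closes: descent 1, river 6
min |a| on river = 3

3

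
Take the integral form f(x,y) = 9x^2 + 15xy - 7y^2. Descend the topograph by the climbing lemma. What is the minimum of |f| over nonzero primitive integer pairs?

river: ρ → (-7,13,11)
river: ρ → (11,9,-9)
river: ρ → (-9,9,11)
river: ρ → (11,13,-7)
river: ρ → (-7,15,9)
river: ρ → (9,21,-1)
river: ρ → (-1,21,9)
river: ρ → (9,15,-7)
closes: descent 0, river 8
min |a| on river = 1

1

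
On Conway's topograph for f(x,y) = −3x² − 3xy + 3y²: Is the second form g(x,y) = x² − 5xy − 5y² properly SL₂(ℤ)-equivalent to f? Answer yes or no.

D₁ = 45, D₂ = 45
river cycle of f (length 2): (3, 3, -3), (-3, 3, 3)
river cycle of g (length 2): (-5, 5, 1), (1, 5, -5)
cycles differ ⇒ inequivalent

no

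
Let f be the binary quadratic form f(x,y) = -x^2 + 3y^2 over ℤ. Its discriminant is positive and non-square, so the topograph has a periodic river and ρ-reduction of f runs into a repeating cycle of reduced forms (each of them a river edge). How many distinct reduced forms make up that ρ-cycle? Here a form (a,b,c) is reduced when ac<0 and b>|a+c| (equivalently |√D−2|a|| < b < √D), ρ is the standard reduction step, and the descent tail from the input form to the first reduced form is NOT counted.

D = 12, ⌊√D⌋ = 3
descent: ρ → (3,0,-1)
descent: ρ → (-1,2,2)  [lands on river]
river: ρ → (2,2,-1)
ρ-cycle length = 2 (tail of 2 descent steps not counted)

2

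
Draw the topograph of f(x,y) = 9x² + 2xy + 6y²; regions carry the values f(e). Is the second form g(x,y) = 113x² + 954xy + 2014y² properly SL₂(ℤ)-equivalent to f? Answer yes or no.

D₁ = -212, D₂ = -212
f: flip: (9,2,6)→(6,-2,9)
f: reduced (well bottom): (6,-2,9) with a≤c, −a<b≤a
g: translate: b→50 (≡954 mod 226), so (113,954,2014)→(113,50,6)
g: flip: (113,50,6)→(6,-50,113)
g: translate: b→-2 (≡-50 mod 12), so (6,-50,113)→(6,-2,9)
g: reduced (well bottom): (6,-2,9) with a≤c, −a<b≤a
reduced forms (6, -2, 9) vs (6, -2, 9) ⇒ equivalent

yes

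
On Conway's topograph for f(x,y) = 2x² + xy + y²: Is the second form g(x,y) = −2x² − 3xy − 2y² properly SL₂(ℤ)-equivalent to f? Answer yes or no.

D₁ = -7, D₂ = -7
f: flip: (2,1,1)→(1,-1,2)
f: translate: b→1 (≡-1 mod 2), so (1,-1,2)→(1,1,2)
f: reduced (well bottom): (1,1,2) with a≤c, −a<b≤a
g is negative-definite; reduce −g:
−g: translate: b→-1 (≡3 mod 4), so (2,3,2)→(2,-1,1)
−g: flip: (2,-1,1)→(1,1,2)
−g: reduced (well bottom): (1,1,2) with a≤c, −a<b≤a
flip sign back: reduced form of g is (-1,-1,-2)
reduced forms (1, 1, 2) vs (-1, -1, -2) ⇒ inequivalent

no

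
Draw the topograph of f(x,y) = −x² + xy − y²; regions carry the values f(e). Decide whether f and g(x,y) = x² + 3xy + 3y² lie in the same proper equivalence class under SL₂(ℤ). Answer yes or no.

D₁ = -3, D₂ = -3
f is negative-definite; reduce −f:
−f: translate: b→1 (≡-1 mod 2), so (1,-1,1)→(1,1,1)
−f: reduced (well bottom): (1,1,1) with a≤c, −a<b≤a
flip sign back: reduced form of f is (-1,-1,-1)
g: translate: b→1 (≡3 mod 2), so (1,3,3)→(1,1,1)
g: reduced (well bottom): (1,1,1) with a≤c, −a<b≤a
reduced forms (-1, -1, -1) vs (1, 1, 1) ⇒ inequivalent

no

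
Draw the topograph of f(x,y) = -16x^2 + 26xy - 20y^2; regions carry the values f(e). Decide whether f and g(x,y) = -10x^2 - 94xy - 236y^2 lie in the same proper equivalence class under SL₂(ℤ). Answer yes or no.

D₁ = -604, D₂ = -604
f is negative-definite; reduce −f:
−f: translate: b→6 (≡-26 mod 32), so (16,-26,20)→(16,6,10)
−f: flip: (16,6,10)→(10,-6,16)
−f: reduced (well bottom): (10,-6,16) with a≤c, −a<b≤a
flip sign back: reduced form of f is (-10,6,-16)
g is negative-definite; reduce −g:
−g: translate: b→-6 (≡94 mod 20), so (10,94,236)→(10,-6,16)
−g: reduced (well bottom): (10,-6,16) with a≤c, −a<b≤a
flip sign back: reduced form of g is (-10,6,-16)
reduced forms (-10, 6, -16) vs (-10, 6, -16) ⇒ equivalent

yes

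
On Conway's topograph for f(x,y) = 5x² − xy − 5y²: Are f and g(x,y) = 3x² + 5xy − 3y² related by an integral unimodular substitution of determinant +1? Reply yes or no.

D₁ = 101, D₂ = 61
discriminants differ ⇒ not SL₂(ℤ)-equivalent

no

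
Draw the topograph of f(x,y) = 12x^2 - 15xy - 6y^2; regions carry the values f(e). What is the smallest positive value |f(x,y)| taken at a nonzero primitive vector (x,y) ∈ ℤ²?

descent: ρ → (-6,15,12)  [lands on river]
river: ρ → (12,9,-9)
river: ρ → (-9,9,12)
river: ρ → (12,15,-6)
river: ρ → (-6,21,3)
river: ρ → (3,21,-6)
closes: descent 1, river 6
min |a| on river = 3

3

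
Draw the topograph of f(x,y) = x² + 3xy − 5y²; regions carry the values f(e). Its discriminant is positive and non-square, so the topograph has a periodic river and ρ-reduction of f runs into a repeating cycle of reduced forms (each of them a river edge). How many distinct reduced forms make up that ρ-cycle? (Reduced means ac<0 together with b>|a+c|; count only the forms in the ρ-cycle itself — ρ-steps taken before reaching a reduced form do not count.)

D = 29, ⌊√D⌋ = 5
descent: ρ → (-5,-3,1)
descent: ρ → (1,5,-1)  [lands on river]
river: ρ → (-1,5,1)
ρ-cycle length = 2 (tail of 2 descent steps not counted)

2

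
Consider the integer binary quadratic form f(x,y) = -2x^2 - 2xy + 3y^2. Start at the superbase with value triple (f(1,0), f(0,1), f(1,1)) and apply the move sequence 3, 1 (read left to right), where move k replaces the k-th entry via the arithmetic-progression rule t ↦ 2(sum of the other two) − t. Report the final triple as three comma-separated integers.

start (-2,3,-1) = (f(1,0),f(0,1),f(1,1))
replace slot 3: 2·((-2)+3) − (-1) = 3 → (-2,3,3)
replace slot 1: 2·(3+3) − (-2) = 14 → (14,3,3)

14,3,3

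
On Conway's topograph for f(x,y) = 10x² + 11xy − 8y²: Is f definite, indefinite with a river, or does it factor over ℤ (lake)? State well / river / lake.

D = b²−4ac = 11² − 4·10·(-8) = 441
D = 21² is a perfect square ⇒ form factors over ℤ ⇒ lakes

lake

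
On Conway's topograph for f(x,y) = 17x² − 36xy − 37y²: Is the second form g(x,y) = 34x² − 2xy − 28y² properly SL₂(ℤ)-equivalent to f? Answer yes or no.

D₁ = 3812, D₂ = 3812
river cycle of f (length 42): (-37, 36, 17), (17, 32, -41), (-41, 50, 8), (8, 46, -53), (-53, 60, 1), (1, 60, -53), (-53, 46, 8), (8, 50, -41), (-41, 32, 17), (17, 36, -37), … (32 more)
river cycle of g (length 38): (-28, 58, 4), (4, 54, -56), (-56, 58, 2), (2, 58, -56), (-56, 54, 4), (4, 58, -28), (-28, 54, 8), (8, 58, -14), (-14, 54, 16), (16, 42, -32), … (28 more)
cycles differ ⇒ inequivalent

no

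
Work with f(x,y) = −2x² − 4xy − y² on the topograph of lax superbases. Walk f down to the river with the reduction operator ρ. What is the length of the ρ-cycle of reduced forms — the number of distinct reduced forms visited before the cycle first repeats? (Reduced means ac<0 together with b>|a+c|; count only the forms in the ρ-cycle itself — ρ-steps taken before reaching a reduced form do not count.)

D = 8, ⌊√D⌋ = 2
descent: ρ → (-1,2,1)  [lands on river]
river: ρ → (1,2,-1)
ρ-cycle length = 2 (tail of 1 descent step not counted)

2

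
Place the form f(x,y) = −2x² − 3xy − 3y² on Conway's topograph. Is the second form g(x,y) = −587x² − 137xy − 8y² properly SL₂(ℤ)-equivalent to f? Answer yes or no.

D₁ = -15, D₂ = -15
f is negative-definite; reduce −f:
−f: translate: b→-1 (≡3 mod 4), so (2,3,3)→(2,-1,2)
−f: flip: (2,-1,2)→(2,1,2)
−f: reduced (well bottom): (2,1,2) with a≤c, −a<b≤a
flip sign back: reduced form of f is (-2,-1,-2)
g is negative-definite; reduce −g:
−g: flip: (587,137,8)→(8,-137,587)
−g: translate: b→7 (≡-137 mod 16), so (8,-137,587)→(8,7,2)
−g: flip: (8,7,2)→(2,-7,8)
−g: translate: b→1 (≡-7 mod 4), so (2,-7,8)→(2,1,2)
−g: reduced (well bottom): (2,1,2) with a≤c, −a<b≤a
flip sign back: reduced form of g is (-2,-1,-2)
reduced forms (-2, -1, -2) vs (-2, -1, -2) ⇒ equivalent

yes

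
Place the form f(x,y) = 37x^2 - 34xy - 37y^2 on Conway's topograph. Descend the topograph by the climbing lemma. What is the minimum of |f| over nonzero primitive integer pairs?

descent: ρ → (-37,34,37)  [lands on river]
river: ρ → (37,40,-34)
river: ρ → (-34,28,43)
river: ρ → (43,58,-19)
river: ρ → (-19,56,46)
river: ρ → (46,36,-29)
river: ρ → (-29,80,2)
river: ρ → (2,80,-29)
river: ρ → (-29,36,46)
river: ρ → (46,56,-19)
river: ρ → (-19,58,43)
river: ρ → (43,28,-34)
river: ρ → (-34,40,37)
river: ρ → (37,34,-37)
river: ρ → (-37,40,34)
river: ρ → (34,28,-43)
river: ρ → (-43,58,19)
river: ρ → (19,56,-46)
river: ρ → (-46,36,29)
river: ρ → (29,80,-2)
river: ρ → (-2,80,29)
river: ρ → (29,36,-46)
river: ρ → (-46,56,19)
river: ρ → (19,58,-43)
river: ρ → (-43,28,34)
river: ρ → (34,40,-37)
closes: descent 1, river 26
min |a| on river = 2

2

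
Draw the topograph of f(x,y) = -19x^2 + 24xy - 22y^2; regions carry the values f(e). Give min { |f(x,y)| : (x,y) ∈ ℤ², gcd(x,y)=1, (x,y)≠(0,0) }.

translate: b→14 (≡-24 mod 38), so (19,-24,22)→(19,14,17)
flip: (19,14,17)→(17,-14,19)
reduced (well bottom): (17,-14,19) with a≤c, −a<b≤a
well minimum |f| = |-17| = 17 (negative-definite)

17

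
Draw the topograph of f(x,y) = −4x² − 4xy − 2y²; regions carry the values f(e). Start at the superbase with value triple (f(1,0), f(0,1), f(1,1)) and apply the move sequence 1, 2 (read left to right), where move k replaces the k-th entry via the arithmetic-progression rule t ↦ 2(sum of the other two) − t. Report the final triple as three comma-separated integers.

start (-4,-2,-10) = (f(1,0),f(0,1),f(1,1))
replace slot 1: 2·((-2)+(-10)) − (-4) = -20 → (-20,-2,-10)
replace slot 2: 2·((-20)+(-10)) − (-2) = -58 → (-20,-58,-10)

-20,-58,-10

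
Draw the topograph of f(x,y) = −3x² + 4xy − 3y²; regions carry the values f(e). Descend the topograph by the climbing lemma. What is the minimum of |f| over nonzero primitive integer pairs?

translate: b→2 (≡-4 mod 6), so (3,-4,3)→(3,2,2)
flip: (3,2,2)→(2,-2,3)
translate: b→2 (≡-2 mod 4), so (2,-2,3)→(2,2,3)
reduced (well bottom): (2,2,3) with a≤c, −a<b≤a
well minimum |f| = |-2| = 2 (negative-definite)

2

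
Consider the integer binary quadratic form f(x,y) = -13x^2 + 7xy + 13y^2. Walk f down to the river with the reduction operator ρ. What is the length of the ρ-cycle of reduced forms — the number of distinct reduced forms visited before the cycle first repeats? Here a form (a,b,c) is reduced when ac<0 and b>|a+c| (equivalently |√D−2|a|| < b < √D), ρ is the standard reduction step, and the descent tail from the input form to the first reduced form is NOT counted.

D = 725, ⌊√D⌋ = 26
river: ρ → (13,19,-7)
river: ρ → (-7,23,7)
river: ρ → (7,19,-13)
river: ρ → (-13,7,13)
ρ-cycle length = 4 (tail of 0 descent steps not counted)

4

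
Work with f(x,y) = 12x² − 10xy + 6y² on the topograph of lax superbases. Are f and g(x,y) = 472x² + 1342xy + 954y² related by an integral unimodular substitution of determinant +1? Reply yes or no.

D₁ = -188, D₂ = -188
f: flip: (12,-10,6)→(6,10,12)
f: translate: b→-2 (≡10 mod 12), so (6,10,12)→(6,-2,8)
f: reduced (well bottom): (6,-2,8) with a≤c, −a<b≤a
g: translate: b→398 (≡1342 mod 944), so (472,1342,954)→(472,398,84)
g: flip: (472,398,84)→(84,-398,472)
g: translate: b→-62 (≡-398 mod 168), so (84,-398,472)→(84,-62,12)
g: flip: (84,-62,12)→(12,62,84)
g: translate: b→-10 (≡62 mod 24), so (12,62,84)→(12,-10,6)
g: flip: (12,-10,6)→(6,10,12)
g: translate: b→-2 (≡10 mod 12), so (6,10,12)→(6,-2,8)
g: reduced (well bottom): (6,-2,8) with a≤c, −a<b≤a
reduced forms (6, -2, 8) vs (6, -2, 8) ⇒ equivalent

yes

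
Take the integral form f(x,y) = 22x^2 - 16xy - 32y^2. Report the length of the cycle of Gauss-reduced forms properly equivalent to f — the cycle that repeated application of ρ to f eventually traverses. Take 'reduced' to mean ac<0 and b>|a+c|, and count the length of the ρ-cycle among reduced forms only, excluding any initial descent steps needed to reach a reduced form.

D = 3072, ⌊√D⌋ = 55
descent: ρ → (-32,16,22)  [lands on river]
river: ρ → (22,28,-26)
river: ρ → (-26,24,24)
river: ρ → (24,24,-26)
river: ρ → (-26,28,22)
river: ρ → (22,16,-32)
river: ρ → (-32,48,6)
river: ρ → (6,48,-32)
ρ-cycle length = 8 (tail of 1 descent step not counted)

8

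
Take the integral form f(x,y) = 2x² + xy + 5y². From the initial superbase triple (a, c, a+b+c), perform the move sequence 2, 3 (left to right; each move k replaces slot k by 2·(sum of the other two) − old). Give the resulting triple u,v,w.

start (2,5,8) = (f(1,0),f(0,1),f(1,1))
replace slot 2: 2·(2+8) − 5 = 15 → (2,15,8)
replace slot 3: 2·(2+15) − 8 = 26 → (2,15,26)

2,15,26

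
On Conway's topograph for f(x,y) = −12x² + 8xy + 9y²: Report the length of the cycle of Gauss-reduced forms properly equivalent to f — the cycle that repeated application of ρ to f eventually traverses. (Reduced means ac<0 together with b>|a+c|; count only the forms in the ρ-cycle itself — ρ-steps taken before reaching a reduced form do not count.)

D = 496, ⌊√D⌋ = 22
river: ρ → (9,10,-11)
river: ρ → (-11,12,8)
river: ρ → (8,20,-3)
river: ρ → (-3,22,1)
river: ρ → (1,22,-3)
river: ρ → (-3,20,8)
river: ρ → (8,12,-11)
river: ρ → (-11,10,9)
river: ρ → (9,8,-12)
river: ρ → (-12,16,5)
river: ρ → (5,14,-15)
river: ρ → (-15,16,4)
river: ρ → (4,16,-15)
river: ρ → (-15,14,5)
river: ρ → (5,16,-12)
river: ρ → (-12,8,9)
ρ-cycle length = 16 (tail of 0 descent steps not counted)

16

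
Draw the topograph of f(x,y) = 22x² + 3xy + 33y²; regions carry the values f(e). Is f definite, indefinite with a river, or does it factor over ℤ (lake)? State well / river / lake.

D = b²−4ac = 3² − 4·22·33 = -2895
D < 0 ⇒ definite ⇒ every region one sign ⇒ single well

well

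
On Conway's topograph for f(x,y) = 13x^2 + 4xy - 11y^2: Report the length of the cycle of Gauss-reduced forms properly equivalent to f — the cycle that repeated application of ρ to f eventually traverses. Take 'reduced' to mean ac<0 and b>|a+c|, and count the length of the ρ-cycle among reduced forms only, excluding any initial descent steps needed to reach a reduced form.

D = 588, ⌊√D⌋ = 24
river: ρ → (-11,18,6)
river: ρ → (6,18,-11)
river: ρ → (-11,4,13)
river: ρ → (13,22,-2)
river: ρ → (-2,22,13)
river: ρ → (13,4,-11)
ρ-cycle length = 6 (tail of 0 descent steps not counted)

6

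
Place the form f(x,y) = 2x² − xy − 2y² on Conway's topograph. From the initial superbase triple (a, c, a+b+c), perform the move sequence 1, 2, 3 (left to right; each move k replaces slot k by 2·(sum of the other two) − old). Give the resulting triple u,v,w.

start (2,-2,-1) = (f(1,0),f(0,1),f(1,1))
replace slot 1: 2·((-2)+(-1)) − 2 = -8 → (-8,-2,-1)
replace slot 2: 2·((-8)+(-1)) − (-2) = -16 → (-8,-16,-1)
replace slot 3: 2·((-8)+(-16)) − (-1) = -47 → (-8,-16,-47)

-8,-16,-47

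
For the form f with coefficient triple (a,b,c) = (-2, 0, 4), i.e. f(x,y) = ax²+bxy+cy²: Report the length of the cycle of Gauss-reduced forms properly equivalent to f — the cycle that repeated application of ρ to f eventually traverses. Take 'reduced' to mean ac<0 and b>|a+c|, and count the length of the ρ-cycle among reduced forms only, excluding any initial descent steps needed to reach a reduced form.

D = 32, ⌊√D⌋ = 5
descent: ρ → (4,0,-2)
descent: ρ → (-2,4,2)  [lands on river]
river: ρ → (2,4,-2)
ρ-cycle length = 2 (tail of 2 descent steps not counted)

2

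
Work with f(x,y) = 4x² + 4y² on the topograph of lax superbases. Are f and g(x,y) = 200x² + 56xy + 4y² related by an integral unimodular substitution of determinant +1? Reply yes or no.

D₁ = -64, D₂ = -64
f: reduced (well bottom): (4,0,4) with a≤c, −a<b≤a
g: flip: (200,56,4)→(4,-56,200)
g: translate: b→0 (≡-56 mod 8), so (4,-56,200)→(4,0,4)
g: reduced (well bottom): (4,0,4) with a≤c, −a<b≤a
reduced forms (4, 0, 4) vs (4, 0, 4) ⇒ equivalent

yes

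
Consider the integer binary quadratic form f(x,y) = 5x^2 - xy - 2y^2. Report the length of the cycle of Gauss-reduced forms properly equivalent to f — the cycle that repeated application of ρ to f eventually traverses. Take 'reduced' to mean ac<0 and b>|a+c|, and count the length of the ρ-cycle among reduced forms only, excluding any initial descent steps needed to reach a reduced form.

D = 41, ⌊√D⌋ = 6
descent: ρ → (-2,5,2)  [lands on river]
river: ρ → (2,3,-4)
river: ρ → (-4,5,1)
river: ρ → (1,5,-4)
river: ρ → (-4,3,2)
river: ρ → (2,5,-2)
river: ρ → (-2,3,4)
river: ρ → (4,5,-1)
river: ρ → (-1,5,4)
river: ρ → (4,3,-2)
ρ-cycle length = 10 (tail of 1 descent step not counted)

10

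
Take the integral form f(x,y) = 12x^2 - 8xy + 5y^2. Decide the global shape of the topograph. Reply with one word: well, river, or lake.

D = b²−4ac = (-8)² − 4·12·5 = -176
D < 0 ⇒ definite ⇒ every region one sign ⇒ single well

well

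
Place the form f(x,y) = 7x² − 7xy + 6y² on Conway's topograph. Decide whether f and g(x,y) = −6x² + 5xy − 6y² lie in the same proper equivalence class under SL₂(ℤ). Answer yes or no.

D₁ = -119, D₂ = -119
f: translate: b→7 (≡-7 mod 14), so (7,-7,6)→(7,7,6)
f: flip: (7,7,6)→(6,-7,7)
f: translate: b→5 (≡-7 mod 12), so (6,-7,7)→(6,5,6)
f: reduced (well bottom): (6,5,6) with a≤c, −a<b≤a
g is negative-definite; reduce −g:
−g: flip: (6,-5,6)→(6,5,6)
−g: reduced (well bottom): (6,5,6) with a≤c, −a<b≤a
flip sign back: reduced form of g is (-6,-5,-6)
reduced forms (6, 5, 6) vs (-6, -5, -6) ⇒ inequivalent

no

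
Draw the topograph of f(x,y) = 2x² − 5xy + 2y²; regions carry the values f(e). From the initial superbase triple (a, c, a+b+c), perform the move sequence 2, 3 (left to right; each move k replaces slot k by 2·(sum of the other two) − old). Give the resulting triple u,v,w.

start (2,2,-1) = (f(1,0),f(0,1),f(1,1))
replace slot 2: 2·(2+(-1)) − 2 = 0 → (2,0,-1)
replace slot 3: 2·(2+0) − (-1) = 5 → (2,0,5)

2,0,5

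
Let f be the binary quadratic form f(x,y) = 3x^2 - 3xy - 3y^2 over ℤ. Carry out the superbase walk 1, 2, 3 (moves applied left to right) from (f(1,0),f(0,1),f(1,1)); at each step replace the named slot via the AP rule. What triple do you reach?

start (3,-3,-3) = (f(1,0),f(0,1),f(1,1))
replace slot 1: 2·((-3)+(-3)) − 3 = -15 → (-15,-3,-3)
replace slot 2: 2·((-15)+(-3)) − (-3) = -33 → (-15,-33,-3)
replace slot 3: 2·((-15)+(-33)) − (-3) = -93 → (-15,-33,-93)

-15,-33,-93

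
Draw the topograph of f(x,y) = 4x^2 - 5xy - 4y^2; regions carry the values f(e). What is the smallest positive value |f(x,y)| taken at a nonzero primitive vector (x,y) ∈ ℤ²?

descent: ρ → (-4,5,4)  [lands on river]
river: ρ → (4,3,-5)
river: ρ → (-5,7,2)
river: ρ → (2,9,-1)
river: ρ → (-1,9,2)
river: ρ → (2,7,-5)
river: ρ → (-5,3,4)
river: ρ → (4,5,-4)
river: ρ → (-4,3,5)
river: ρ → (5,7,-2)
river: ρ → (-2,9,1)
river: ρ → (1,9,-2)
river: ρ → (-2,7,5)
river: ρ → (5,3,-4)
closes: descent 1, river 14
min |a| on river = 1

1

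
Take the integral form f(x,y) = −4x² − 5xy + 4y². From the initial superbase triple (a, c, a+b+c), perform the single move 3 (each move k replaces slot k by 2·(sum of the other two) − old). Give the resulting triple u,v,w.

start (-4,4,-5) = (f(1,0),f(0,1),f(1,1))
replace slot 3: 2·((-4)+4) − (-5) = 5 → (-4,4,5)

-4,4,5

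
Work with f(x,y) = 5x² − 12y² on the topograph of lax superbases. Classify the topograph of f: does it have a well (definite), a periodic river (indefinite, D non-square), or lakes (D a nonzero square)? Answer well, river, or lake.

D = b²−4ac = 0² − 4·5·(-12) = 240
D > 0 non-square ⇒ indefinite ⇒ periodic river

river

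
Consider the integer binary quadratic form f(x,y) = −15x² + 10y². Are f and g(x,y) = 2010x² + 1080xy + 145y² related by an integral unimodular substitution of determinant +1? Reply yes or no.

D₁ = 600, D₂ = 600
river cycle of f (length 2): (10, 20, -5), (-5, 20, 10)
river cycle of g (length 2): (10, 20, -5), (-5, 20, 10)
cycles coincide ⇒ equivalent

yes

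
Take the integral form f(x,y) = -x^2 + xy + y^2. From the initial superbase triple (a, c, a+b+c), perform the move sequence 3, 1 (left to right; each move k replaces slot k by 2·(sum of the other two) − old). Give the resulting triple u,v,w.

start (-1,1,1) = (f(1,0),f(0,1),f(1,1))
replace slot 3: 2·((-1)+1) − 1 = -1 → (-1,1,-1)
replace slot 1: 2·(1+(-1)) − (-1) = 1 → (1,1,-1)

1,1,-1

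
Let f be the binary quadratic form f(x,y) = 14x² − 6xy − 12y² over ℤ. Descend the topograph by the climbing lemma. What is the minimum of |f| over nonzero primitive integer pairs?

descent: ρ → (-12,6,14)  [lands on river]
river: ρ → (14,22,-4)
river: ρ → (-4,26,2)
river: ρ → (2,26,-4)
river: ρ → (-4,22,14)
river: ρ → (14,6,-12)
river: ρ → (-12,18,8)
river: ρ → (8,14,-16)
river: ρ → (-16,18,6)
river: ρ → (6,18,-16)
river: ρ → (-16,14,8)
river: ρ → (8,18,-12)
closes: descent 1, river 12
min |a| on river = 2

2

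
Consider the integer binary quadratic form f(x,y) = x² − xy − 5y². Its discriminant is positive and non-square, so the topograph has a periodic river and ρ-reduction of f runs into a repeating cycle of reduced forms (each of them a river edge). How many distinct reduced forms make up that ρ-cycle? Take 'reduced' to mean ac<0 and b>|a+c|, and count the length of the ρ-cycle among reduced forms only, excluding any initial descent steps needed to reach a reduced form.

D = 21, ⌊√D⌋ = 4
descent: ρ → (-5,1,1)
descent: ρ → (1,3,-3)  [lands on river]
river: ρ → (-3,3,1)
ρ-cycle length = 2 (tail of 2 descent steps not counted)

2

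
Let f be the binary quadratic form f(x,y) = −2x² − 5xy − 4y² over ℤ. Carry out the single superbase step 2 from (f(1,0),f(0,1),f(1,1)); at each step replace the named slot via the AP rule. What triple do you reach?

start (-2,-4,-11) = (f(1,0),f(0,1),f(1,1))
replace slot 2: 2·((-2)+(-11)) − (-4) = -22 → (-2,-22,-11)

-2,-22,-11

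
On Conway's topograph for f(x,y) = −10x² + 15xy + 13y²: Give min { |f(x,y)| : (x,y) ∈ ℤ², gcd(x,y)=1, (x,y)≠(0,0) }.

river: ρ → (13,11,-12)
river: ρ → (-12,13,12)
river: ρ → (12,11,-13)
river: ρ → (-13,15,10)
river: ρ → (10,25,-3)
river: ρ → (-3,23,18)
river: ρ → (18,13,-8)
river: ρ → (-8,19,12)
river: ρ → (12,5,-15)
river: ρ → (-15,25,2)
river: ρ → (2,27,-2)
river: ρ → (-2,25,15)
river: ρ → (15,5,-12)
river: ρ → (-12,19,8)
river: ρ → (8,13,-18)
river: ρ → (-18,23,3)
river: ρ → (3,25,-10)
river: ρ → (-10,15,13)
closes: descent 0, river 18
min |a| on river = 2

2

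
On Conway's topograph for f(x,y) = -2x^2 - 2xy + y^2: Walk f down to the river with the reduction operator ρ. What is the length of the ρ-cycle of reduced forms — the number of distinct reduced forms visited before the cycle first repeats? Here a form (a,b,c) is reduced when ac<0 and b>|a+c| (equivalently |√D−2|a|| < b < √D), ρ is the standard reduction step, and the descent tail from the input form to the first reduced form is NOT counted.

D = 12, ⌊√D⌋ = 3
descent: ρ → (1,2,-2)  [lands on river]
river: ρ → (-2,2,1)
ρ-cycle length = 2 (tail of 1 descent step not counted)

2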